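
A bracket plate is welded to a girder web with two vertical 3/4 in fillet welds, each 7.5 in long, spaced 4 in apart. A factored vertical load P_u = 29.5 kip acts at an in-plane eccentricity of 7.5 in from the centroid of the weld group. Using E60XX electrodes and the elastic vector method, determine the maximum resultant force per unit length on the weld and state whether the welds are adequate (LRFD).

f_max ≈ 8.32 kip/in; adequate

E60XX → F_EXX = 60 ksi.
Total weld length L_w = 15 in. Treat welds as unit-width lines.
Polar moment about centroid: J = 2[d³/12 + d(b/2)²] = 2[7.5³/12 + 7.5×2²] = 130.3 in³.
Direct shear f_v = P/L_w = 29.5 / 15 = 1.967 kip/in (vertical).
Torsion M = P·e = 29.5 × 7.5 = 221.25 kip·in.
Critical point at (x, y) = (2, 3.75) from centroid. f_tx = M·y/J = 6.367 kip/in; f_ty = M·x/J = 3.396 kip/in.
Resultant f_max = √[f_tx² + (f_v + f_ty)²] = √[6.367² + (1.967 + 3.396)²] = 8.324 kip/in.
Capacity per unit length: φr_n = 0.75 × 0.6 × 60 × (0.707 × 0.75) = 14.32 kip/in.
8.324 ≤ 14.32 → adequate.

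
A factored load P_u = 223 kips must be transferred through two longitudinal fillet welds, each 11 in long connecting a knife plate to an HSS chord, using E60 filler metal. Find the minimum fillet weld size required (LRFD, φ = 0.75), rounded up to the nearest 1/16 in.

E60XX → F_EXX = 60 ksi.
Total weld length L = 22 in.
Required throat t_e = P_u / (φ × 0.6 F_EXX × L) = 223 / (0.75 × 0.6 × 60 × 22) = 0.3754 in.
Required leg w = t_e / 0.707 = 0.531 in → use 9/16 in.

w = 9/16 in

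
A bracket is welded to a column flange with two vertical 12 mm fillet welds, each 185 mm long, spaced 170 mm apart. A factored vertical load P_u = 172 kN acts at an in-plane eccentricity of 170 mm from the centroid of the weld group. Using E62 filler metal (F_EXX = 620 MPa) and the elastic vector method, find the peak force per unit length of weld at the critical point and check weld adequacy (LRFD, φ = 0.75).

Total weld length L_w = 370 mm. Treat welds as unit-width lines.
Polar moment about centroid: J = 2[d³/12 + d(b/2)²] = 2[185³/12 + 185×85²] = 3729000 mm³.
Direct shear f_v = P/L_w = 172×10³ / 370 = 464.9 N/mm (vertical).
Torsion M = P·e = 172×10³ × 170 = 29240000 N·mm.
Critical point at (x, y) = (85, 92.5) from centroid. f_tx = M·y/J = 725.4 N/mm; f_ty = M·x/J = 666.6 N/mm.
Resultant f_max = √[f_tx² + (f_v + f_ty)²] = √[725.4² + (464.9 + 666.6)²] = 1344 N/mm.
Capacity per unit length: φr_n = 0.75 × 0.6 × 620 × (0.707 × 12) = 2367 N/mm.
1344 ≤ 2367 → adequate.

f_max ≈ 1340 N/mm; adequate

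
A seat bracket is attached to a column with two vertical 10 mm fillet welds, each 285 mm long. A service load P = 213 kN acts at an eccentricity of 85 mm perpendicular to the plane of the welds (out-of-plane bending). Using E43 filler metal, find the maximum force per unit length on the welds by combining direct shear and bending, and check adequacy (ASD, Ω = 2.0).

E43XX → F_EXX = 430 MPa.
L_w = 2 × 285 = 570 mm; section modulus (unit throat) S = 2 × L²/6 = 27080 mm².
Direct shear f_v = P/L_w = 213×10³/570 = 373.7 N/mm.
Moment M = P × e = 213×10³ × 85 = 18105000 N·mm; bending f_b = M/S = 668.7 N/mm.
f_max = √(f_v² + f_b²) = √(373.7² + 668.7²) = 766 N/mm.
r_n/Ω = (1/2.0) × 0.6 × 430 × (0.707 × 10) = 912 N/mm → adequate.

f_max ≈ 766 N/mm; adequate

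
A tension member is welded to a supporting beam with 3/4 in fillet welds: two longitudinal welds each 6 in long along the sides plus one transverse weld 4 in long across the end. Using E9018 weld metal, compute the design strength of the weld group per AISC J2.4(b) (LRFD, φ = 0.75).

E90XX → F_EXX = 90 ksi.
t_e = 0.707 × 0.75 = 0.5302 in.
R_nwl = 0.6 × 90 × 0.5302 × 12 = 343.6 kip (longitudinal, 2 welds).
R_nwt = 0.6 × 90 × 0.5302 × 4 = 114.5 kip (transverse, base value).
(i) R_nwl + R_nwt = 458.1 kip; (ii) 0.85 R_nwl + 1.5 R_nwt = 463.9 kip.
R_n = max = 463.9 kip [governs: (ii)]; φR_n = 347.9 kip.

φR_n ≈ 348 kip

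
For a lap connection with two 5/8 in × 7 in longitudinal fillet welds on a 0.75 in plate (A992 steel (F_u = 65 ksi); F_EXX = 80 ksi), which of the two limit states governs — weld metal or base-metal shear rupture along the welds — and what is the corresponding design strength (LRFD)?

t_e = 0.707 × 0.625 = 0.4419 in; L = 14 in.
Weld metal: φR_n = 0.75 × 0.6 × 80 × 0.4419 × 14 = 222.7 kip.
Base metal (shear rupture): φR_n = 0.75 × 0.6 × 65 × 0.75 × 14 = 307.1 kip.
Governing: weld metal.

φR_n ≈ 223 kip (weld metal governs)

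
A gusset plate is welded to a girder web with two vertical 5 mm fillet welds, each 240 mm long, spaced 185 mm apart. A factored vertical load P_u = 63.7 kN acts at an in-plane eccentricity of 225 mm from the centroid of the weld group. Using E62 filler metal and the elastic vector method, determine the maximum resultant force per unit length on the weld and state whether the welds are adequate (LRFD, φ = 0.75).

f_max ≈ 433 N/mm; adequate

E62XX → F_EXX = 620 MPa.
Total weld length L_w = 480 mm. Treat welds as unit-width lines.
Polar moment about centroid: J = 2[d³/12 + d(b/2)²] = 2[240³/12 + 240×92.5²] = 6411000 mm³.
Direct shear f_v = P/L_w = 63.7×10³ / 480 = 132.7 N/mm (vertical).
Torsion M = P·e = 63.7×10³ × 225 = 14332000 N·mm.
Critical point at (x, y) = (92.5, 120) from centroid. f_tx = M·y/J = 268.3 N/mm; f_ty = M·x/J = 206.8 N/mm.
Resultant f_max = √[f_tx² + (f_v + f_ty)²] = √[268.3² + (132.7 + 206.8)²] = 432.7 N/mm.
Capacity per unit length: φr_n = 0.75 × 0.6 × 620 × (0.707 × 5) = 986.3 N/mm.
432.7 ≤ 986.3 → adequate.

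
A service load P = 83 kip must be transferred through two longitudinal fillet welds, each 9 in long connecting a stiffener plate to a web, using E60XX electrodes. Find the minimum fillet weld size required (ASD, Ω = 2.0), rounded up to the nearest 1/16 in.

E60XX → F_EXX = 60 ksi.
Total weld length L = 18 in.
Required throat t_e = P × Ω / (0.6 F_EXX × L) = 83 × 2.0 / (0.6 × 60 × 18) = 0.2562 in.
Required leg w = t_e / 0.707 = 0.3623 in → use 3/8 in.

w = 3/8 in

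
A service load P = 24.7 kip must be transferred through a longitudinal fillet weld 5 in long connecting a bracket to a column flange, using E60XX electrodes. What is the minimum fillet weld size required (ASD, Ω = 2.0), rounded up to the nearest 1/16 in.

w = 7/16 in

E60XX → F_EXX = 60 ksi.
Total weld length L = 5 in.
Required throat t_e = P × Ω / (0.6 F_EXX × L) = 24.7 × 2.0 / (0.6 × 60 × 5) = 0.2744 in.
Required leg w = t_e / 0.707 = 0.3882 in → use 7/16 in.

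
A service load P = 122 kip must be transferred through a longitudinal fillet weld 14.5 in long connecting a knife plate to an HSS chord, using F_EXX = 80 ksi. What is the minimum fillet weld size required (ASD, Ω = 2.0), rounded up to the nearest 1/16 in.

w = 1/2 in

Total weld length L = 14.5 in.
Required throat t_e = P × Ω / (0.6 F_EXX × L) = 122 × 2.0 / (0.6 × 80 × 14.5) = 0.3506 in.
Required leg w = t_e / 0.707 = 0.4959 in → use 1/2 in.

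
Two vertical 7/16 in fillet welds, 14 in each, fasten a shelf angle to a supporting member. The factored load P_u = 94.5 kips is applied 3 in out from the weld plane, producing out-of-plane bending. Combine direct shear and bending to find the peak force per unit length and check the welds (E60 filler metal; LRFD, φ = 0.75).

f_max ≈ 5.5 kip/in; adequate

E60XX → F_EXX = 60 ksi.
L_w = 2 × 14 = 28 in; section modulus (unit throat) S = 2 × L²/6 = 65.33 in².
Direct shear f_v = P/L_w = 94.5/28 = 3.375 kip/in.
Moment M = P × e = 94.5 × 3 = 283.5 kip·in; bending f_b = M/S = 4.339 kip/in.
f_max = √(f_v² + f_b²) = √(3.375² + 4.339²) = 5.497 kip/in.
φr_n = 0.75 × 0.6 × 60 × (0.707 × 0.4375) = 8.351 kip/in → adequate.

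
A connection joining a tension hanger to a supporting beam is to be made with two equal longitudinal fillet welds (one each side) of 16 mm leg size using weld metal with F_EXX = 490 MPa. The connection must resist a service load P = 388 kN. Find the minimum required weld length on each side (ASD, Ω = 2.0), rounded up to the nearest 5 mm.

Throat t_e = 0.707 × 16 = 11.31 mm.
r_n/Ω = (0.6 × 490 × 11.31) / 2.0 = 1663 N/mm = 1.663 kN/mm.
L_req = P / (r_n/Ω) = 388 / 1.663 = 233.3 mm total.
Per side: 233.3 / 2 = 116.7 mm.
Round up → use L = 120 mm on each side.

L = 120 mm on each side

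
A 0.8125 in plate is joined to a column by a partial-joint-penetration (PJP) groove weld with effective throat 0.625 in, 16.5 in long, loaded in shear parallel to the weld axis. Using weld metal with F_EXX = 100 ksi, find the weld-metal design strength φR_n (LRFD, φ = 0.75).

φR_n ≈ 464 kip

Effective throat (given) t_e = 0.625 in.
A_we = 0.625 × 16.5 = 10.31 in².
F_nw = 0.6 F_EXX = 60 ksi.
φR_n = 0.75 × 60 × 10.31 = 464.1 kip.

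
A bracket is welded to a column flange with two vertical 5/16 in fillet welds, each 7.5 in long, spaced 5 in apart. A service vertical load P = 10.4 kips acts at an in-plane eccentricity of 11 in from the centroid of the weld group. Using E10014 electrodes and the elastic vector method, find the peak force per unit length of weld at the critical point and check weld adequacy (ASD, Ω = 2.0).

f_max ≈ 3.57 kip/in; adequate

E100XX → F_EXX = 100 ksi.
Total weld length L_w = 15 in. Treat welds as unit-width lines.
Polar moment about centroid: J = 2[d³/12 + d(b/2)²] = 2[7.5³/12 + 7.5×2.5²] = 164.1 in³.
Direct shear f_v = P/L_w = 10.4 / 15 = 0.6933 kip/in (vertical).
Torsion M = P·e = 10.4 × 11 = 114.4 kip·in.
Critical point at (x, y) = (2.5, 3.75) from centroid. f_tx = M·y/J = 2.615 kip/in; f_ty = M·x/J = 1.743 kip/in.
Resultant f_max = √[f_tx² + (f_v + f_ty)²] = √[2.615² + (0.6933 + 1.743)²] = 3.574 kip/in.
Capacity per unit length: r_n/Ω = (1/2.0) × 0.6 × 100 × (0.707 × 0.3125) = 6.628 kip/in.
3.574 ≤ 6.628 → adequate.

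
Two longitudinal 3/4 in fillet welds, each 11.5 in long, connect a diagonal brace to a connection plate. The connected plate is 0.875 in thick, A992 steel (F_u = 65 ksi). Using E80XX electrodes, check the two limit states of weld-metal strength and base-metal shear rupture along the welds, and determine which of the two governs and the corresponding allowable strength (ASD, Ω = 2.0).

R_n/Ω ≈ 293 kip (weld metal governs)

E80XX → F_EXX = 80 ksi.
t_e = 0.707 × 0.75 = 0.5302 in; L = 23 in.
Weld metal: R_n/Ω = (1/2.0) × 0.6 × 80 × 0.5302 × 23 = 292.7 kip.
Base metal (shear rupture): R_n/Ω = (1/2.0) × 0.6 × 65 × 0.875 × 23 = 392.4 kip.
Governing: weld metal.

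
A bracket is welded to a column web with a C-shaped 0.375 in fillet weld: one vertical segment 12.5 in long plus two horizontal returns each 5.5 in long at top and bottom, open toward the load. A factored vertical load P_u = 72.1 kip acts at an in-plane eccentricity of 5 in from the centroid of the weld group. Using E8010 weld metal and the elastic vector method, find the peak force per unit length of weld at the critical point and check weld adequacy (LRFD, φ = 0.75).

E80XX → F_EXX = 80 ksi.
Total weld length L_w = 23.5 in. Treat welds as unit-width lines.
Centroid: x̄ = 2×5.5×2.75 / 23.5 = 1.287 in from the vertical weld.
Polar moment about centroid: J = I_x + I_y = [12.5³/12 + 2×5.5×6.25²] + [12.5×1.287² + 2(5.5³/12 + 5.5×1.463²)] = 664.4 in³.
Direct shear f_v = P/L_w = 72.1 / 23.5 = 3.068 kip/in (vertical).
Torsion M = P·e = 72.1 × 5 = 360.5 kip·in.
Critical point at (x, y) = (4.213, 6.25) from centroid. f_tx = M·y/J = 3.391 kip/in; f_ty = M·x/J = 2.286 kip/in.
Resultant f_max = √[f_tx² + (f_v + f_ty)²] = √[3.391² + (3.068 + 2.286)²] = 6.337 kip/in.
Capacity per unit length: φr_n = 0.75 × 0.6 × 80 × (0.707 × 0.375) = 9.544 kip/in.
6.337 ≤ 9.544 → adequate.

f_max ≈ 6.34 kip/in; adequate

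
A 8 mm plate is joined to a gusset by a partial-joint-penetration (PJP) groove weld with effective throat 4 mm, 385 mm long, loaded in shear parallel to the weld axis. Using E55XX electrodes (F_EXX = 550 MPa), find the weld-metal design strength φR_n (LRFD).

φR_n ≈ 381 kN

Effective throat (given) t_e = 4 mm.
A_we = 4 × 385 = 1540 mm².
F_nw = 0.6 F_EXX = 330 MPa.
φR_n = 0.75 × 330 × 1540 × 10⁻³ = 381.1 kN.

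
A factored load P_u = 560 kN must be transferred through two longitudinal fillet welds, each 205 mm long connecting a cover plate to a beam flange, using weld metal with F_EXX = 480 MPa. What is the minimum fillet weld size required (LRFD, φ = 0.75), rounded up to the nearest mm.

Total weld length L = 410 mm.
Required throat t_e = P_u / (φ × 0.6 F_EXX × L) = 560 / (0.75 × 0.6 × 480 × 410 × 10⁻³) = 6.323 mm.
Required leg w = t_e / 0.707 = 8.944 mm → use 9 mm.

w = 9 mm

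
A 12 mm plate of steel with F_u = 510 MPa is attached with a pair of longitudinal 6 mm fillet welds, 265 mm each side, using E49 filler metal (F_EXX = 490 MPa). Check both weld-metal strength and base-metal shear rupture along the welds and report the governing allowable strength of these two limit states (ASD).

R_n/Ω ≈ 330 kN (weld metal governs)

t_e = 0.707 × 6 = 4.242 mm; L = 530 mm.
Weld metal: R_n/Ω = (1/2.0) × 0.6 × 490 × 4.242 × 530 × 10⁻³ = 330.5 kN.
Base metal (shear rupture): R_n/Ω = (1/2.0) × 0.6 × 510 × 12 × 530 × 10⁻³ = 973.1 kN.
Governing: weld metal.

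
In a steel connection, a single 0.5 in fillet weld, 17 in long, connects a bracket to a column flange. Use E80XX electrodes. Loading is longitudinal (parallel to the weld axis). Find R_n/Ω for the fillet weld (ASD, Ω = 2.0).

R_n/Ω ≈ 144 kip

E80XX → F_EXX = 80 ksi.
Effective throat t_e = 0.707 × 0.5 = 0.3535 in.
Total length L = 17 in; A_we = 0.3535 × 17 = 6.01 in².
F_nw = 0.6 F_EXX = 0.6 × 80 = 48 ksi.
R_n = 48 × 6.01 = 288.5 kip; R_n/Ω = 288.5/2.0 = 144.2 kip.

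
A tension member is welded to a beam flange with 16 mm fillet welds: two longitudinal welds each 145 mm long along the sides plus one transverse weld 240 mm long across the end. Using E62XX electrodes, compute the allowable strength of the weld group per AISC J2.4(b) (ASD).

R_n/Ω ≈ 1280 kN

E62XX → F_EXX = 620 MPa.
t_e = 0.707 × 16 = 11.31 mm.
R_nwl = 0.6 × 620 × 11.31 × 290 × 10⁻³ = 1220 kN (longitudinal, 2 welds).
R_nwt = 0.6 × 620 × 11.31 × 240 × 10⁻³ = 1010 kN (transverse, base value).
(i) R_nwl + R_nwt = 2230 kN; (ii) 0.85 R_nwl + 1.5 R_nwt = 2552 kN.
R_n = max = 2552 kN [governs: (ii)]; R_n/Ω = 1276 kN.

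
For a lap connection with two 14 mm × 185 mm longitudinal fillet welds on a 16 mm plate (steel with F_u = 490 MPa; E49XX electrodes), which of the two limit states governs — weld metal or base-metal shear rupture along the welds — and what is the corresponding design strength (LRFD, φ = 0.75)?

E49XX → F_EXX = 490 MPa.
t_e = 0.707 × 14 = 9.898 mm; L = 370 mm.
Weld metal: φR_n = 0.75 × 0.6 × 490 × 9.898 × 370 × 10⁻³ = 807.5 kN.
Base metal (shear rupture): φR_n = 0.75 × 0.6 × 490 × 16 × 370 × 10⁻³ = 1305 kN.
Governing: weld metal.

φR_n ≈ 808 kN (weld metal governs)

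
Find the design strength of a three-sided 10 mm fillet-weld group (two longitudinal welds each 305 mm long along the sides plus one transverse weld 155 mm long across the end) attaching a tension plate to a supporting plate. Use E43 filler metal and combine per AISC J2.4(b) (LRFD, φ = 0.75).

E43XX → F_EXX = 430 MPa.
t_e = 0.707 × 10 = 7.07 mm.
R_nwl = 0.6 × 430 × 7.07 × 610 × 10⁻³ = 1113 kN (longitudinal, 2 welds).
R_nwt = 0.6 × 430 × 7.07 × 155 × 10⁻³ = 282.7 kN (transverse, base value).
(i) R_nwl + R_nwt = 1395 kN; (ii) 0.85 R_nwl + 1.5 R_nwt = 1370 kN.
R_n = max = 1395 kN [governs: (i)]; φR_n = 1047 kN.

φR_n ≈ 1050 kN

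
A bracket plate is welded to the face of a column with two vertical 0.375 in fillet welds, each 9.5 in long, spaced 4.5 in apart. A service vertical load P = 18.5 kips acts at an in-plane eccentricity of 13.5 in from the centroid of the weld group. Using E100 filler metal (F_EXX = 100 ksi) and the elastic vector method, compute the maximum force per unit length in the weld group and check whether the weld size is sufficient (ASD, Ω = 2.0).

Total weld length L_w = 19 in. Treat welds as unit-width lines.
Polar moment about centroid: J = 2[d³/12 + d(b/2)²] = 2[9.5³/12 + 9.5×2.25²] = 239.1 in³.
Direct shear f_v = P/L_w = 18.5 / 19 = 0.9737 kip/in (vertical).
Torsion M = P·e = 18.5 × 13.5 = 249.75 kip·in.
Critical point at (x, y) = (2.25, 4.75) from centroid. f_tx = M·y/J = 4.962 kip/in; f_ty = M·x/J = 2.35 kip/in.
Resultant f_max = √[f_tx² + (f_v + f_ty)²] = √[4.962² + (0.9737 + 2.35)²] = 5.972 kip/in.
Capacity per unit length: r_n/Ω = (1/2.0) × 0.6 × 100 × (0.707 × 0.375) = 7.954 kip/in.
5.972 ≤ 7.954 → adequate.

f_max ≈ 5.97 kip/in; adequate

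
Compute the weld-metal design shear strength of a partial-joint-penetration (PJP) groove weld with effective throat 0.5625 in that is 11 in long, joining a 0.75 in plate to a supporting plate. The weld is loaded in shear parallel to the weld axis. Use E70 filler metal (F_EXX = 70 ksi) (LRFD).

Effective throat (given) t_e = 0.5625 in.
A_we = 0.5625 × 11 = 6.188 in².
F_nw = 0.6 F_EXX = 42 ksi.
φR_n = 0.75 × 42 × 6.188 = 194.9 kip.

φR_n ≈ 195 kip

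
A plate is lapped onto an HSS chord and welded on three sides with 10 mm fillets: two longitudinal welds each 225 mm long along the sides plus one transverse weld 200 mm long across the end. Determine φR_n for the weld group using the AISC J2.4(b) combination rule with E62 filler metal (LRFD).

φR_n ≈ 1350 kN

E62XX → F_EXX = 620 MPa.
t_e = 0.707 × 10 = 7.07 mm.
R_nwl = 0.6 × 620 × 7.07 × 450 × 10⁻³ = 1184 kN (longitudinal, 2 welds).
R_nwt = 0.6 × 620 × 7.07 × 200 × 10⁻³ = 526 kN (transverse, base value).
(i) R_nwl + R_nwt = 1710 kN; (ii) 0.85 R_nwl + 1.5 R_nwt = 1795 kN.
R_n = max = 1795 kN [governs: (ii)]; φR_n = 1346 kN.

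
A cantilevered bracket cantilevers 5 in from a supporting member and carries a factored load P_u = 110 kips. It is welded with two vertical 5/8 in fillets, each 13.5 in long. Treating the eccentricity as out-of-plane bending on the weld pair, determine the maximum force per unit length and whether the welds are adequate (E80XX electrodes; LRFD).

E80XX → F_EXX = 80 ksi.
L_w = 2 × 13.5 = 27 in; section modulus (unit throat) S = 2 × L²/6 = 60.75 in².
Direct shear f_v = P/L_w = 110/27 = 4.074 kip/in.
Moment M = P × e = 110 × 5 = 550 kip·in; bending f_b = M/S = 9.053 kip/in.
f_max = √(f_v² + f_b²) = √(4.074² + 9.053²) = 9.928 kip/in.
φr_n = 0.75 × 0.6 × 80 × (0.707 × 0.625) = 15.91 kip/in → adequate.

f_max ≈ 9.93 kip/in; adequate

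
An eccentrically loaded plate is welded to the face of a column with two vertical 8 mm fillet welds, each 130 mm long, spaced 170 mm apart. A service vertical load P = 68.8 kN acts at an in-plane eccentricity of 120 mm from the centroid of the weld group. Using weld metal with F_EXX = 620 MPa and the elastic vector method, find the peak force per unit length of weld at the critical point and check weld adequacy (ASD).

f_max ≈ 625 N/mm; adequate

Total weld length L_w = 260 mm. Treat welds as unit-width lines.
Polar moment about centroid: J = 2[d³/12 + d(b/2)²] = 2[130³/12 + 130×85²] = 2245000 mm³.
Direct shear f_v = P/L_w = 68.8×10³ / 260 = 264.6 N/mm (vertical).
Torsion M = P·e = 68.8×10³ × 120 = 8256000 N·mm.
Critical point at (x, y) = (85, 65) from centroid. f_tx = M·y/J = 239.1 N/mm; f_ty = M·x/J = 312.6 N/mm.
Resultant f_max = √[f_tx² + (f_v + f_ty)²] = √[239.1² + (264.6 + 312.6)²] = 624.8 N/mm.
Capacity per unit length: r_n/Ω = (1/2.0) × 0.6 × 620 × (0.707 × 8) = 1052 N/mm.
624.8 ≤ 1052 → adequate.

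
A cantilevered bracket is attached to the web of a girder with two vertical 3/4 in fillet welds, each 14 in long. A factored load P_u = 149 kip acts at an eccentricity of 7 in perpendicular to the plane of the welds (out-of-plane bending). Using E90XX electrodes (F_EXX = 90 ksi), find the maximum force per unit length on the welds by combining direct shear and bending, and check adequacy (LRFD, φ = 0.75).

L_w = 2 × 14 = 28 in; section modulus (unit throat) S = 2 × L²/6 = 65.33 in².
Direct shear f_v = P/L_w = 149/28 = 5.321 kip/in.
Moment M = P × e = 149 × 7 = 1043 kip·in; bending f_b = M/S = 15.96 kip/in.
f_max = √(f_v² + f_b²) = √(5.321² + 15.96²) = 16.83 kip/in.
φr_n = 0.75 × 0.6 × 90 × (0.707 × 0.75) = 21.48 kip/in → adequate.

f_max ≈ 16.8 kip/in; adequate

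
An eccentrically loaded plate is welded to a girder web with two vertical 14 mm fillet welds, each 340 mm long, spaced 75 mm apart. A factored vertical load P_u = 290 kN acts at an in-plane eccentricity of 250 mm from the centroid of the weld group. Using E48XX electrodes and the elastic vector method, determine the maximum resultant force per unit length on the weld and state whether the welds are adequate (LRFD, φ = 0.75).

E48XX → F_EXX = 480 MPa.
Total weld length L_w = 680 mm. Treat welds as unit-width lines.
Polar moment about centroid: J = 2[d³/12 + d(b/2)²] = 2[340³/12 + 340×37.5²] = 7507000 mm³.
Direct shear f_v = P/L_w = 290×10³ / 680 = 426.5 N/mm (vertical).
Torsion M = P·e = 290×10³ × 250 = 72500000 N·mm.
Critical point at (x, y) = (37.5, 170) from centroid. f_tx = M·y/J = 1642 N/mm; f_ty = M·x/J = 362.2 N/mm.
Resultant f_max = √[f_tx² + (f_v + f_ty)²] = √[1642² + (426.5 + 362.2)²] = 1821 N/mm.
Capacity per unit length: φr_n = 0.75 × 0.6 × 480 × (0.707 × 14) = 2138 N/mm.
1821 ≤ 2138 → adequate.

f_max ≈ 1820 N/mm; adequate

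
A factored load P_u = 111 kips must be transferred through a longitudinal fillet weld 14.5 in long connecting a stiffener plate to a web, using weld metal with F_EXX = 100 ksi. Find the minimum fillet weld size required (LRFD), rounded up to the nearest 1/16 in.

w = 1/4 in

Total weld length L = 14.5 in.
Required throat t_e = P_u / (φ × 0.6 F_EXX × L) = 111 / (0.75 × 0.6 × 100 × 14.5) = 0.1701 in.
Required leg w = t_e / 0.707 = 0.2406 in → use 1/4 in.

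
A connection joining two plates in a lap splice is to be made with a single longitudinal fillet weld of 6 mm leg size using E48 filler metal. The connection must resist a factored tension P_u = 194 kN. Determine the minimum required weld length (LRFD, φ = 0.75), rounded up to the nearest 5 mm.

E48XX → F_EXX = 480 MPa.
Throat t_e = 0.707 × 6 = 4.242 mm.
φr_n = 0.75 × 0.6 × 480 × 4.242 × 10⁻³ = 0.9163 kN/mm.
L_req = P_u / φr_n = 194 / 0.9163 = 211.7 mm total.
Round up → use L = 215 mm.

L = 215 mm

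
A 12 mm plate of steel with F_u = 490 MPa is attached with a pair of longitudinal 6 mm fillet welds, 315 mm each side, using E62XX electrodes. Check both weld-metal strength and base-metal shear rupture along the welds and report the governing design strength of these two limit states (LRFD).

E62XX → F_EXX = 620 MPa.
t_e = 0.707 × 6 = 4.242 mm; L = 630 mm.
Weld metal: φR_n = 0.75 × 0.6 × 620 × 4.242 × 630 × 10⁻³ = 745.6 kN.
Base metal (shear rupture): φR_n = 0.75 × 0.6 × 490 × 12 × 630 × 10⁻³ = 1667 kN.
Governing: weld metal.

φR_n ≈ 746 kN (weld metal governs)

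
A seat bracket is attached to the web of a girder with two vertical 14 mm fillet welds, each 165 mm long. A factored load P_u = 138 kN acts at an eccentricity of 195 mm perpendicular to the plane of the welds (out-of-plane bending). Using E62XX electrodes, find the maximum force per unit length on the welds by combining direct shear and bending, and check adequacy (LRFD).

f_max ≈ 2990 N/mm; NOT adequate

E62XX → F_EXX = 620 MPa.
L_w = 2 × 165 = 330 mm; section modulus (unit throat) S = 2 × L²/6 = 9075 mm².
Direct shear f_v = P/L_w = 138×10³/330 = 418.2 N/mm.
Moment M = P × e = 138×10³ × 195 = 26910000 N·mm; bending f_b = M/S = 2965 N/mm.
f_max = √(f_v² + f_b²) = √(418.2² + 2965²) = 2995 N/mm.
φr_n = 0.75 × 0.6 × 620 × (0.707 × 14) = 2762 N/mm → NOT adequate.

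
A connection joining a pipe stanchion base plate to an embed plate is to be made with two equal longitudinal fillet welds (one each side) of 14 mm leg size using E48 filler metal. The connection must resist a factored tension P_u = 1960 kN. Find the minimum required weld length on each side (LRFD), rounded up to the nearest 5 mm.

L = 460 mm on each side

E48XX → F_EXX = 480 MPa.
Throat t_e = 0.707 × 14 = 9.898 mm.
φr_n = 0.75 × 0.6 × 480 × 9.898 × 10⁻³ = 2.138 kN/mm.
L_req = P_u / φr_n = 1960 / 2.138 = 916.8 mm total.
Per side: 916.8 / 2 = 458.4 mm.
Round up → use L = 460 mm on each side.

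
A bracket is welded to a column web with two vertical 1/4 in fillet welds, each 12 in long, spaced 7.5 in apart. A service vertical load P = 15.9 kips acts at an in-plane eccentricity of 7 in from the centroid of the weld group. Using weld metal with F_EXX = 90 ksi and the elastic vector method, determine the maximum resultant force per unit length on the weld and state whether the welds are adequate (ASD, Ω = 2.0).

Total weld length L_w = 24 in. Treat welds as unit-width lines.
Polar moment about centroid: J = 2[d³/12 + d(b/2)²] = 2[12³/12 + 12×3.75²] = 625.5 in³.
Direct shear f_v = P/L_w = 15.9 / 24 = 0.6625 kip/in (vertical).
Torsion M = P·e = 15.9 × 7 = 111.3 kip·in.
Critical point at (x, y) = (3.75, 6) from centroid. f_tx = M·y/J = 1.068 kip/in; f_ty = M·x/J = 0.6673 kip/in.
Resultant f_max = √[f_tx² + (f_v + f_ty)²] = √[1.068² + (0.6625 + 0.6673)²] = 1.705 kip/in.
Capacity per unit length: r_n/Ω = (1/2.0) × 0.6 × 90 × (0.707 × 0.25) = 4.772 kip/in.
1.705 ≤ 4.772 → adequate.

f_max ≈ 1.71 kip/in; adequate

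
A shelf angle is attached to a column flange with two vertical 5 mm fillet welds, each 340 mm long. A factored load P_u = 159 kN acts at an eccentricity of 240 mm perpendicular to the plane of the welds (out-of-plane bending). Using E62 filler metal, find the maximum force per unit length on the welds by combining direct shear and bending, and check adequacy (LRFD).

E62XX → F_EXX = 620 MPa.
L_w = 2 × 340 = 680 mm; section modulus (unit throat) S = 2 × L²/6 = 38530 mm².
Direct shear f_v = P/L_w = 159×10³/680 = 233.8 N/mm.
Moment M = P × e = 159×10³ × 240 = 38160000 N·mm; bending f_b = M/S = 990.3 N/mm.
f_max = √(f_v² + f_b²) = √(233.8² + 990.3²) = 1018 N/mm.
φr_n = 0.75 × 0.6 × 620 × (0.707 × 5) = 986.3 N/mm → NOT adequate.

f_max ≈ 1020 N/mm; NOT adequate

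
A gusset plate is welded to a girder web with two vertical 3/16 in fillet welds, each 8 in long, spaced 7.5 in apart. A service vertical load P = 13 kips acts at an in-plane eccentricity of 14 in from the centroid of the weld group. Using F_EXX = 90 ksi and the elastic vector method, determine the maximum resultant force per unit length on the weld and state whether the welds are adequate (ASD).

f_max ≈ 3.82 kip/in; NOT adequate

Total weld length L_w = 16 in. Treat welds as unit-width lines.
Polar moment about centroid: J = 2[d³/12 + d(b/2)²] = 2[8³/12 + 8×3.75²] = 310.3 in³.
Direct shear f_v = P/L_w = 13 / 16 = 0.8125 kip/in (vertical).
Torsion M = P·e = 13 × 14 = 182 kip·in.
Critical point at (x, y) = (3.75, 4) from centroid. f_tx = M·y/J = 2.346 kip/in; f_ty = M·x/J = 2.199 kip/in.
Resultant f_max = √[f_tx² + (f_v + f_ty)²] = √[2.346² + (0.8125 + 2.199)²] = 3.818 kip/in.
Capacity per unit length: r_n/Ω = (1/2.0) × 0.6 × 90 × (0.707 × 0.1875) = 3.579 kip/in.
3.818 > 3.579 → NOT adequate.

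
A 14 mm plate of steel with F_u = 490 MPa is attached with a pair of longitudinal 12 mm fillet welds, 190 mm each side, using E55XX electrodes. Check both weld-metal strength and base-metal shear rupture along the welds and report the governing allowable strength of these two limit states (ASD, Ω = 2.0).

R_n/Ω ≈ 532 kN (weld metal governs)

E55XX → F_EXX = 550 MPa.
t_e = 0.707 × 12 = 8.484 mm; L = 380 mm.
Weld metal: R_n/Ω = (1/2.0) × 0.6 × 550 × 8.484 × 380 × 10⁻³ = 531.9 kN.
Base metal (shear rupture): R_n/Ω = (1/2.0) × 0.6 × 490 × 14 × 380 × 10⁻³ = 782 kN.
Governing: weld metal.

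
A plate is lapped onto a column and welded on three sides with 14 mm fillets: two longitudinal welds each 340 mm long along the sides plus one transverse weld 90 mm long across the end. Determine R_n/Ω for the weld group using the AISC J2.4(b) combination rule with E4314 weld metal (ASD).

R_n/Ω ≈ 983 kN

E43XX → F_EXX = 430 MPa.
t_e = 0.707 × 14 = 9.898 mm.
R_nwl = 0.6 × 430 × 9.898 × 680 × 10⁻³ = 1737 kN (longitudinal, 2 welds).
R_nwt = 0.6 × 430 × 9.898 × 90 × 10⁻³ = 229.8 kN (transverse, base value).
(i) R_nwl + R_nwt = 1966 kN; (ii) 0.85 R_nwl + 1.5 R_nwt = 1821 kN.
R_n = max = 1966 kN [governs: (i)]; R_n/Ω = 983.2 kN.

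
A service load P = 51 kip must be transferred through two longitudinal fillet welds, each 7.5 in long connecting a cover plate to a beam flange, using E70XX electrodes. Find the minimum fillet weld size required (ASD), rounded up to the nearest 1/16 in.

E70XX → F_EXX = 70 ksi.
Total weld length L = 15 in.
Required throat t_e = P × Ω / (0.6 F_EXX × L) = 51 × 2.0 / (0.6 × 70 × 15) = 0.1619 in.
Required leg w = t_e / 0.707 = 0.229 in → use 1/4 in.

w = 1/4 in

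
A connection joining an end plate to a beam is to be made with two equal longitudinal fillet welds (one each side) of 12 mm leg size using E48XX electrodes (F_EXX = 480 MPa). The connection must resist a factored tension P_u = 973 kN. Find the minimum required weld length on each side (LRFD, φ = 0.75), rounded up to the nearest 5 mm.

Throat t_e = 0.707 × 12 = 8.484 mm.
φr_n = 0.75 × 0.6 × 480 × 8.484 × 10⁻³ = 1.833 kN/mm.
L_req = P_u / φr_n = 973 / 1.833 = 531 mm total.
Per side: 531 / 2 = 265.5 mm.
Round up → use L = 270 mm on each side.

L = 270 mm on each side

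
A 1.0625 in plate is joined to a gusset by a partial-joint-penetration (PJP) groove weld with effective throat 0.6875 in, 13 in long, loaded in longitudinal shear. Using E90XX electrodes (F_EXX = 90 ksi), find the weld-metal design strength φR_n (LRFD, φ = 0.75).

φR_n ≈ 362 kip

Effective throat (given) t_e = 0.6875 in.
A_we = 0.6875 × 13 = 8.938 in².
F_nw = 0.6 F_EXX = 54 ksi.
φR_n = 0.75 × 54 × 8.938 = 362 kip.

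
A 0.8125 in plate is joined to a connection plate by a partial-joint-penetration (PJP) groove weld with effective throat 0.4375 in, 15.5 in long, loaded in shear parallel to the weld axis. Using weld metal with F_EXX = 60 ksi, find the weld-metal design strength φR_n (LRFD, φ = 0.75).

φR_n ≈ 183 kips

Effective throat (given) t_e = 0.4375 in.
A_we = 0.4375 × 15.5 = 6.781 in².
F_nw = 0.6 F_EXX = 36 ksi.
φR_n = 0.75 × 36 × 6.781 = 183.1 kips.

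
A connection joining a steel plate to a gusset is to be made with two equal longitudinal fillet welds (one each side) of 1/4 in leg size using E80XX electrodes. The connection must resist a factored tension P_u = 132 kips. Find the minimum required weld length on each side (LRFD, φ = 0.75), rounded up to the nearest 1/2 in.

L = 10.5 in on each side

E80XX → F_EXX = 80 ksi.
Throat t_e = 0.707 × 0.25 = 0.1767 in.
φr_n = 0.75 × 0.6 × 80 × 0.1767 = 6.363 kips/in.
L_req = P_u / φr_n = 132 / 6.363 = 20.74 in total.
Per side: 20.74 / 2 = 10.37 in.
Round up → use L = 10.5 in on each side.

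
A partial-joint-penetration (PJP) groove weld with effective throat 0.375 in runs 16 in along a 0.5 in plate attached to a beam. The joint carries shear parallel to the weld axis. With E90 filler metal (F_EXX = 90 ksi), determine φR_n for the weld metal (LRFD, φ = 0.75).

φR_n ≈ 243 kip

Effective throat (given) t_e = 0.375 in.
A_we = 0.375 × 16 = 6 in².
F_nw = 0.6 F_EXX = 54 ksi.
φR_n = 0.75 × 54 × 6 = 243 kip.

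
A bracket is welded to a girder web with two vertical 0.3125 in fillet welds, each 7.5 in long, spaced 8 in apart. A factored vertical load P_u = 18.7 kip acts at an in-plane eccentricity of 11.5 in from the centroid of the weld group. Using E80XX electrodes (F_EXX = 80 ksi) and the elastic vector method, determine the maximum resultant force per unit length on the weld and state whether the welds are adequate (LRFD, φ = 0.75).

Total weld length L_w = 15 in. Treat welds as unit-width lines.
Polar moment about centroid: J = 2[d³/12 + d(b/2)²] = 2[7.5³/12 + 7.5×4²] = 310.3 in³.
Direct shear f_v = P/L_w = 18.7 / 15 = 1.247 kip/in (vertical).
Torsion M = P·e = 18.7 × 11.5 = 215.05 kip·in.
Critical point at (x, y) = (4, 3.75) from centroid. f_tx = M·y/J = 2.599 kip/in; f_ty = M·x/J = 2.772 kip/in.
Resultant f_max = √[f_tx² + (f_v + f_ty)²] = √[2.599² + (1.247 + 2.772)²] = 4.786 kip/in.
Capacity per unit length: φr_n = 0.75 × 0.6 × 80 × (0.707 × 0.3125) = 7.954 kip/in.
4.786 ≤ 7.954 → adequate.

f_max ≈ 4.79 kip/in; adequate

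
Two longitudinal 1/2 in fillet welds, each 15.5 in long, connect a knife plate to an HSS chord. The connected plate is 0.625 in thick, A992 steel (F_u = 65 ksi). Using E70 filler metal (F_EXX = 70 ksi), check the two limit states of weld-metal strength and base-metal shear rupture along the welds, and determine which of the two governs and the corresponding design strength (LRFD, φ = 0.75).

φR_n ≈ 345 kip (weld metal governs)

t_e = 0.707 × 0.5 = 0.3535 in; L = 31 in.
Weld metal: φR_n = 0.75 × 0.6 × 70 × 0.3535 × 31 = 345.2 kip.
Base metal (shear rupture): φR_n = 0.75 × 0.6 × 65 × 0.625 × 31 = 566.7 kip.
Governing: weld metal.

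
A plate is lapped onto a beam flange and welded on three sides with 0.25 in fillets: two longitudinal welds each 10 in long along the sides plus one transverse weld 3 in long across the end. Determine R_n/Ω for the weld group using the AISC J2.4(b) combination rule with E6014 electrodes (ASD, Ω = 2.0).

E60XX → F_EXX = 60 ksi.
t_e = 0.707 × 0.25 = 0.1767 in.
R_nwl = 0.6 × 60 × 0.1767 × 20 = 127.3 kips (longitudinal, 2 welds).
R_nwt = 0.6 × 60 × 0.1767 × 3 = 19.09 kips (transverse, base value).
(i) R_nwl + R_nwt = 146.3 kips; (ii) 0.85 R_nwl + 1.5 R_nwt = 136.8 kips.
R_n = max = 146.3 kips [governs: (i)]; R_n/Ω = 73.17 kips.

R_n/Ω ≈ 73.2 kips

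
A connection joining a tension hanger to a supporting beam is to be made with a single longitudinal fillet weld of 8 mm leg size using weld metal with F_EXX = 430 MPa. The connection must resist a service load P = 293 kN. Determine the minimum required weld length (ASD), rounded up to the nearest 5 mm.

Throat t_e = 0.707 × 8 = 5.656 mm.
r_n/Ω = (0.6 × 430 × 5.656) / 2.0 = 729.6 N/mm = 0.7296 kN/mm.
L_req = P / (r_n/Ω) = 293 / 0.7296 = 401.6 mm total.
Round up → use L = 405 mm.

L = 405 mm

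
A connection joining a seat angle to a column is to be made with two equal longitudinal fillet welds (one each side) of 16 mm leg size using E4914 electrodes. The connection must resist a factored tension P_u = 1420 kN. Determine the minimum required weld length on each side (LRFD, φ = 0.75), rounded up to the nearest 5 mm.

E49XX → F_EXX = 490 MPa.
Throat t_e = 0.707 × 16 = 11.31 mm.
φr_n = 0.75 × 0.6 × 490 × 11.31 × 10⁻³ = 2.494 kN/mm.
L_req = P_u / φr_n = 1420 / 2.494 = 569.3 mm total.
Per side: 569.3 / 2 = 284.6 mm.
Round up → use L = 285 mm on each side.

L = 285 mm on each side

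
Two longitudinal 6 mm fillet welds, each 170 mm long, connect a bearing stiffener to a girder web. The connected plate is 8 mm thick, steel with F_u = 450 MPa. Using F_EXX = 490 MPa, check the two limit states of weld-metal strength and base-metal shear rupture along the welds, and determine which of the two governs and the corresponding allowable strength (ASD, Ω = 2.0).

t_e = 0.707 × 6 = 4.242 mm; L = 340 mm.
Weld metal: R_n/Ω = (1/2.0) × 0.6 × 490 × 4.242 × 340 × 10⁻³ = 212 kN.
Base metal (shear rupture): R_n/Ω = (1/2.0) × 0.6 × 450 × 8 × 340 × 10⁻³ = 367.2 kN.
Governing: weld metal.

R_n/Ω ≈ 212 kN (weld metal governs)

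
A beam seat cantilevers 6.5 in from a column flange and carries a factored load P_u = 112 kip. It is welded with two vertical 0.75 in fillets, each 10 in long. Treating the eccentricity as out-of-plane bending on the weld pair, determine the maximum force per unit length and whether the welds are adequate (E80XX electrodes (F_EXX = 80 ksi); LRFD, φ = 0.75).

f_max ≈ 22.5 kip/in; NOT adequate

L_w = 2 × 10 = 20 in; section modulus (unit throat) S = 2 × L²/6 = 33.33 in².
Direct shear f_v = P/L_w = 112/20 = 5.6 kip/in.
Moment M = P × e = 112 × 6.5 = 728 kip·in; bending f_b = M/S = 21.84 kip/in.
f_max = √(f_v² + f_b²) = √(5.6² + 21.84²) = 22.55 kip/in.
φr_n = 0.75 × 0.6 × 80 × (0.707 × 0.75) = 19.09 kip/in → NOT adequate.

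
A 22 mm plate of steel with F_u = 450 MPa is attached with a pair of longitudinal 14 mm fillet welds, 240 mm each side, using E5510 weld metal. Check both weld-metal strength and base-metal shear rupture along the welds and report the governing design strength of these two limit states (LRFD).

φR_n ≈ 1180 kN (weld metal governs)

E55XX → F_EXX = 550 MPa.
t_e = 0.707 × 14 = 9.898 mm; L = 480 mm.
Weld metal: φR_n = 0.75 × 0.6 × 550 × 9.898 × 480 × 10⁻³ = 1176 kN.
Base metal (shear rupture): φR_n = 0.75 × 0.6 × 450 × 22 × 480 × 10⁻³ = 2138 kN.
Governing: weld metal.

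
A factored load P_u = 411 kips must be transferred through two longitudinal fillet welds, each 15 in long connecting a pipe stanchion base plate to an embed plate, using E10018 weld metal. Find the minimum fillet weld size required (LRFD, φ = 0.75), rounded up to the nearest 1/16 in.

w = 7/16 in

E100XX → F_EXX = 100 ksi.
Total weld length L = 30 in.
Required throat t_e = P_u / (φ × 0.6 F_EXX × L) = 411 / (0.75 × 0.6 × 100 × 30) = 0.3044 in.
Required leg w = t_e / 0.707 = 0.4306 in → use 7/16 in.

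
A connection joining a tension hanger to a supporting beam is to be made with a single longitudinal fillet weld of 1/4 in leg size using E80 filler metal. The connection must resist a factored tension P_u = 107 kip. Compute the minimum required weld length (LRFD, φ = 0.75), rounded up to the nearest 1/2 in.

E80XX → F_EXX = 80 ksi.
Throat t_e = 0.707 × 0.25 = 0.1767 in.
φr_n = 0.75 × 0.6 × 80 × 0.1767 = 6.363 kip/in.
L_req = P_u / φr_n = 107 / 6.363 = 16.82 in total.
Round up → use L = 17 in.

L = 17 in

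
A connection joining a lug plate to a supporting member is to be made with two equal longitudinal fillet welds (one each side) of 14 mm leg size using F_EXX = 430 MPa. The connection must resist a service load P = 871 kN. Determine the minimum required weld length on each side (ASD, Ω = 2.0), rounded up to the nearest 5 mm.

Throat t_e = 0.707 × 14 = 9.898 mm.
r_n/Ω = (0.6 × 430 × 9.898) / 2.0 = 1277 N/mm = 1.277 kN/mm.
L_req = P / (r_n/Ω) = 871 / 1.277 = 682.2 mm total.
Per side: 682.2 / 2 = 341.1 mm.
Round up → use L = 345 mm on each side.

L = 345 mm on each side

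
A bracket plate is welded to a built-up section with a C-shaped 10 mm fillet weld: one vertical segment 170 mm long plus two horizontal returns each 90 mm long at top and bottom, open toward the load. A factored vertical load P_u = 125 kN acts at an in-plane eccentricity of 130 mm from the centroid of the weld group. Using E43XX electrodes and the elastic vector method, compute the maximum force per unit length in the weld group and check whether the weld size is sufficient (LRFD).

E43XX → F_EXX = 430 MPa.
Total weld length L_w = 350 mm. Treat welds as unit-width lines.
Centroid: x̄ = 2×90×45 / 350 = 23.14 mm from the vertical weld.
Polar moment about centroid: J = I_x + I_y = [170³/12 + 2×90×85²] + [170×23.14² + 2(90³/12 + 90×21.86²)] = 2008000 mm³.
Direct shear f_v = P/L_w = 125×10³ / 350 = 357.1 N/mm (vertical).
Torsion M = P·e = 125×10³ × 130 = 16250000 N·mm.
Critical point at (x, y) = (66.86, 85) from centroid. f_tx = M·y/J = 687.7 N/mm; f_ty = M·x/J = 540.9 N/mm.
Resultant f_max = √[f_tx² + (f_v + f_ty)²] = √[687.7² + (357.1 + 540.9)²] = 1131 N/mm.
Capacity per unit length: φr_n = 0.75 × 0.6 × 430 × (0.707 × 10) = 1368 N/mm.
1131 ≤ 1368 → adequate.

f_max ≈ 1130 N/mm; adequate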